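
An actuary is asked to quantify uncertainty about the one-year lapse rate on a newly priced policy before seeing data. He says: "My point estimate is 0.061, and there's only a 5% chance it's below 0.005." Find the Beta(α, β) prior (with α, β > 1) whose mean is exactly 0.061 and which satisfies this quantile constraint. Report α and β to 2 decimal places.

α ≈ 1.20, β ≈ 18.47

With mean 0.061 fixed, write α = 0.061s, β = 0.939s where s = α+β.
Need P(θ < 0.005) = 0.05 under Beta(0.061s, 0.939s). Normal approximation: (q−m)/√(m(1−m)/s) ≈ z_{0.05} = -1.64, so s ≈ 0.061·0.939·(-1.64)²/(0.005−0.061)² = 49.4.
At s = 49.4: P(θ<0.005) ≈ 0.002. Adjusting to match 0.05 gives s ≈ 19.67.
So α = 0.061·19.67 ≈ 1.20, β = 0.939·19.67 ≈ 18.47.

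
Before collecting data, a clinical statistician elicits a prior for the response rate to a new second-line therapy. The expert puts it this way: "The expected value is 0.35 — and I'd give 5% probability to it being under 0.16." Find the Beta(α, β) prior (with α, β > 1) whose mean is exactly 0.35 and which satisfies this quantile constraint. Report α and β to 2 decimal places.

α ≈ 4.89, β ≈ 9.09

With mean 0.35 fixed, write α = 0.35s, β = 0.65s where s = α+β.
Need P(θ < 0.16) = 0.05 under Beta(0.35s, 0.65s). Normal approximation: (q−m)/√(m(1−m)/s) ≈ z_{0.05} = -1.64, so s ≈ 0.35·0.65·(-1.64)²/(0.16−0.35)² = 17.1.
At s = 17.1: P(θ<0.16) ≈ 0.033. Adjusting to match 0.05 gives s ≈ 13.98.
So α = 0.35·13.98 ≈ 4.89, β = 0.65·13.98 ≈ 9.09.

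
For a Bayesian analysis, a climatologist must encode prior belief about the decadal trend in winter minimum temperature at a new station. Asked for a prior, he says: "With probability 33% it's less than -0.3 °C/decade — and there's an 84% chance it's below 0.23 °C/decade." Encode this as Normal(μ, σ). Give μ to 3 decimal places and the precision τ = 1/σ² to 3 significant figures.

The p-quantile of Normal(μ,σ) is μ + z_p·σ, with z_{0.33} = -0.4399 and z_{0.84} = 0.9945.
Eliminate σ: μ = (z₂·x₁ − z₁·x₂)/(z₂ − z₁) = (0.9945·-0.3 − (-0.4399)·0.23)/1.434 = -0.137.
Then σ = (x₂ − x₁)/(z₂ − z₁) = (0.23 − -0.3)/1.434 = 0.369.
Precision τ = 1/σ² = 1/0.3695² = 7.32.

μ = -0.137, τ = 7.32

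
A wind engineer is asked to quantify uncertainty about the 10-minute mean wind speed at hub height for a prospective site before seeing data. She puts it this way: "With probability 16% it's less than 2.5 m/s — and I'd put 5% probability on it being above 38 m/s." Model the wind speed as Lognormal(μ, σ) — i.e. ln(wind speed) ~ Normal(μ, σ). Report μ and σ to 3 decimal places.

If T ~ Lognormal(μ,σ) then ln T ~ Normal(μ,σ), so the p-quantile of ln T is μ + z_p·σ.
ln(2.5) = 0.9163 and ln(38) = 3.638; z_{0.16} = -0.9945, z_{0.95} = 1.645.
σ = (3.638 − 0.9163)/(1.645 − (-0.9945)) = 1.031.
μ = 0.9163 − (-0.9945)·1.031 = 1.942.

μ ≈ 1.942, σ ≈ 1.031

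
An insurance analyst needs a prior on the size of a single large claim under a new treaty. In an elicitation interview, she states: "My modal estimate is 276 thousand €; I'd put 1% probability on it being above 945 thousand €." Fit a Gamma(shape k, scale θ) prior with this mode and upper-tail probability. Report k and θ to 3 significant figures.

k ≈ 3.88, θ ≈ 96

Gamma(k,θ) with k>1 has mode (k−1)θ, so θ = 276/(k−1).
Need P(X < 945) = 0.99 with θ tied to k this way. Start at k = 2, θ = 276: P(X<945) ≈ 0.856.
Too low — raise k to concentrate. Iterating converges to k ≈ 3.88.
Then θ = 276/(3.88−1) ≈ 96.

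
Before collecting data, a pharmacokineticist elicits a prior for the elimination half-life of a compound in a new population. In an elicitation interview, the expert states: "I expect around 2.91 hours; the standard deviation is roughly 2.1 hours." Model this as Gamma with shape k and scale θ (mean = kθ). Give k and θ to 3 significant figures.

k ≈ 1.92, θ ≈ 1.52

For Gamma(k, scale θ): mean = kθ, variance = kθ², so CV = 1/√k.
CV = SD/mean = 2.1/2.91 = 0.7216, hence k = 1/CV² = 1.92.
Then θ = mean/k = 2.91/1.92 = 1.52.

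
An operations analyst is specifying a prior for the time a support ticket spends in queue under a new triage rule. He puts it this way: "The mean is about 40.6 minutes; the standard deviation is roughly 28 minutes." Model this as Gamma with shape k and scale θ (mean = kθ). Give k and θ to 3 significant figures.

For Gamma(k, scale θ): mean = kθ, variance = kθ², so CV = 1/√k.
CV = SD/mean = 28/40.6 = 0.6897, hence k = 1/CV² = 2.1.
Then θ = mean/k = 40.6/2.1 = 19.3.

k ≈ 2.1, θ ≈ 19.3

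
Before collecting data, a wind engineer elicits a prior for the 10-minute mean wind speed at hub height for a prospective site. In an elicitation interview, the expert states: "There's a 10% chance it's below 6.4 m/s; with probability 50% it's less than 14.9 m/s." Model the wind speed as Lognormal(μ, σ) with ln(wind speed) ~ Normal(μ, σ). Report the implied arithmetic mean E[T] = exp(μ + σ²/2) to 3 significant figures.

If T ~ Lognormal(μ,σ) then ln T ~ Normal(μ,σ), so the p-quantile of ln T is μ + z_p·σ.
ln(6.4) = 1.856 and ln(14.9) = 2.701; z_{0.1} = -1.282, z_{0.5} = 0.
σ = (2.701 − 1.856)/(0 − (-1.282)) = 0.659.
μ = 1.856 − (-1.282)·0.659 = 2.701.
E[T] = exp(μ + σ²/2) = exp(2.701 + 0.2174) = 18.5 m/s.

E[T] ≈ 18.5 m/s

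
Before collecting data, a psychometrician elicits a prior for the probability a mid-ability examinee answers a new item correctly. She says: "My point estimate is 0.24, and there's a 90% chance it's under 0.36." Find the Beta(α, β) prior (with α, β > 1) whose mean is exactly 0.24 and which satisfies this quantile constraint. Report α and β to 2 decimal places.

With mean 0.24 fixed, write α = 0.24s, β = 0.76s where s = α+β.
Need P(θ < 0.36) = 0.9 under Beta(0.24s, 0.76s). Normal approximation: (q−m)/√(m(1−m)/s) ≈ z_{0.9} = 1.28, so s ≈ 0.24·0.76·(1.28)²/(0.36−0.24)² = 20.8.
At s = 20.8: P(θ<0.36) ≈ 0.894. Adjusting to match 0.9 gives s ≈ 22.00.
So α = 0.24·22.00 ≈ 5.28, β = 0.76·22.00 ≈ 16.72.

α ≈ 5.28, β ≈ 16.72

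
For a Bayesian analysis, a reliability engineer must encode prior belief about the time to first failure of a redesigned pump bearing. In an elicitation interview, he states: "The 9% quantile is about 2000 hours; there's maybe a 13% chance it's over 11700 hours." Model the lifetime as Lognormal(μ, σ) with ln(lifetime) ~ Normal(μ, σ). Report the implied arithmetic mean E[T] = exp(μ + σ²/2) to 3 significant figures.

E[T] ≈ 6750 hours

If T ~ Lognormal(μ,σ) then ln T ~ Normal(μ,σ), so the p-quantile of ln T is μ + z_p·σ.
ln(2000) = 7.601 and ln(11700) = 9.367; z_{0.09} = -1.341, z_{0.87} = 1.126.
σ = (9.367 − 7.601)/(1.126 − (-1.341)) = 0.716.
μ = 7.601 − (-1.341)·0.716 = 8.561.
E[T] = exp(μ + σ²/2) = exp(8.561 + 0.2563) = 6750 hours.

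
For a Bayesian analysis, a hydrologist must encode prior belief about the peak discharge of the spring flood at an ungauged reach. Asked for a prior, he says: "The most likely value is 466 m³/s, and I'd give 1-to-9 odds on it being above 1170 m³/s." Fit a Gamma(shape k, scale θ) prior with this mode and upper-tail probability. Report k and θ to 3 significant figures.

Gamma(k,θ) with k>1 has mode (k−1)θ, so θ = 466/(k−1).
Need P(X < 1170) = 0.9 with θ tied to k this way. Start at k = 2, θ = 466: P(X<1170) ≈ 0.715.
Too low — raise k to concentrate. Iterating converges to k ≈ 3.27.
Then θ = 466/(3.27−1) ≈ 206.

k ≈ 3.27, θ ≈ 206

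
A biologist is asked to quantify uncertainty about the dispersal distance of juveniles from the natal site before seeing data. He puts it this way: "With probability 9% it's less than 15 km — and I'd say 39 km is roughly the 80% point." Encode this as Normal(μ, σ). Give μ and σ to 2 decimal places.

μ = 29.74, σ = 11.00

For Normal(μ,σ), the p-quantile is μ + z_p·σ. Here z_{0.09} = -1.341, z_{0.8} = 0.8416.
So 15 = μ − 1.341σ and 39 = μ + 0.8416σ.
Subtracting: σ = (39 − 15)/(0.8416 − (-1.341)) = 11.00.
Then μ = 15 − (-1.341)·11.00 = 29.74.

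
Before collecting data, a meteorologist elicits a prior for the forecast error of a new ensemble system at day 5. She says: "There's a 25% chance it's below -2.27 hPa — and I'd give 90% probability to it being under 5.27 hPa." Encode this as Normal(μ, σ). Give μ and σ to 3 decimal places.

μ = 0.330, σ = 3.855

For Normal(μ,σ), the p-quantile is μ + z_p·σ. Here z_{0.25} = -0.6745, z_{0.9} = 1.282.
So -2.27 = μ − 0.6745σ and 5.27 = μ + 1.282σ.
Subtracting: σ = (5.27 − -2.27)/(1.282 − (-0.6745)) = 3.855.
Then μ = -2.27 − (-0.6745)·3.855 = 0.330.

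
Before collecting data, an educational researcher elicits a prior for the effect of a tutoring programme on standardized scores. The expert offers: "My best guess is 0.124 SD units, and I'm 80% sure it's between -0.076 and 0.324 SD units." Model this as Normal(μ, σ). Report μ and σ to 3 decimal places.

A symmetric 80% interval runs μ ± z·σ with z = 1.282.
Half-width = 0.2, so σ = 0.2/1.282 = 0.156.
μ is the stated best guess, 0.124.

μ = 0.124, σ = 0.156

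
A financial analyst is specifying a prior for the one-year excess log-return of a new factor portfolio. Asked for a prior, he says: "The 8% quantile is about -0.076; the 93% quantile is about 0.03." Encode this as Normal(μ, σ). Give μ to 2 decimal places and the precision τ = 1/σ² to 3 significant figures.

For Normal(μ,σ), the p-quantile is μ + z_p·σ. Here z_{0.08} = -1.405, z_{0.93} = 1.476.
So -0.076 = μ − 1.405σ and 0.03 = μ + 1.476σ.
Subtracting: σ = (0.03 − -0.076)/(1.476 − (-1.405)) = 0.04.
Then μ = -0.076 − (-1.405)·0.04 = -0.02.
Precision τ = 1/σ² = 1/0.03679² = 739.

μ = -0.02, τ = 739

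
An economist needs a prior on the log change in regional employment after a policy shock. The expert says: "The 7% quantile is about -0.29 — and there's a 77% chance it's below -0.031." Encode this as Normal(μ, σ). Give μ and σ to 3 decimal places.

For Normal(μ,σ), the p-quantile is μ + z_p·σ. Here z_{0.07} = -1.476, z_{0.77} = 0.7388.
So -0.29 = μ − 1.476σ and -0.031 = μ + 0.7388σ.
Subtracting: σ = (-0.031 − -0.29)/(0.7388 − (-1.476)) = 0.117.
Then μ = -0.29 − (-1.476)·0.117 = -0.117.

μ = -0.117, σ = 0.117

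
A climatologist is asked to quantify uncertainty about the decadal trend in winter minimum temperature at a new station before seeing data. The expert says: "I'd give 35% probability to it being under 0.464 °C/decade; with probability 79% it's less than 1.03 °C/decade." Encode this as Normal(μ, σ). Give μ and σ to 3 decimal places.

μ = 0.647, σ = 0.475

For Normal(μ,σ), the p-quantile is μ + z_p·σ. Here z_{0.35} = -0.3853, z_{0.79} = 0.8064.
So 0.464 = μ − 0.3853σ and 1.03 = μ + 0.8064σ.
Subtracting: σ = (1.03 − 0.464)/(0.8064 − (-0.3853)) = 0.475.
Then μ = 0.464 − (-0.3853)·0.475 = 0.647.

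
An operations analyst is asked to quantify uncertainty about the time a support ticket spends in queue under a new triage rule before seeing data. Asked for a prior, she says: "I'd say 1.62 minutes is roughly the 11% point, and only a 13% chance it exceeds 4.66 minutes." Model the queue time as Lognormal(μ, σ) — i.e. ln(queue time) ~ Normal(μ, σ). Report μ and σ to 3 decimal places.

μ ≈ 1.033, σ ≈ 0.449

If T ~ Lognormal(μ,σ) then ln T ~ Normal(μ,σ), so the p-quantile of ln T is μ + z_p·σ.
ln(1.62) = 0.4824 and ln(4.66) = 1.539; z_{0.11} = -1.227, z_{0.87} = 1.126.
σ = (1.539 − 0.4824)/(1.126 − (-1.227)) = 0.449.
μ = 0.4824 − (-1.227)·0.449 = 1.033.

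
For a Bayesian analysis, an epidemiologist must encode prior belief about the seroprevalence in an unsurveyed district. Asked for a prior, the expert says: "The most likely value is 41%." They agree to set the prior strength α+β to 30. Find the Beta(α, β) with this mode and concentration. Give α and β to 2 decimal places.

For α,β > 1 the Beta mode is (α−1)/(α+β−2). With α+β = 30, the mode is (α−1)/28.
Set (α−1)/28 = 0.41 → α = 1 + 0.41·28 = 12.48.
β = 30 − α = 17.52.

α = 12.48, β = 17.52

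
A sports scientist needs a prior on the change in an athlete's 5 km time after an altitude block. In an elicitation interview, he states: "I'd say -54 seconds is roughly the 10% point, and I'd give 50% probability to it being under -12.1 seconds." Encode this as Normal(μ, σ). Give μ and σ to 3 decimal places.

For Normal(μ,σ), the p-quantile is μ + z_p·σ. Here z_{0.1} = -1.282, z_{0.5} = 0.
So -54 = μ − 1.282σ and -12.1 = μ + 0σ.
Subtracting: σ = (-12.1 − -54)/(0 − (-1.282)) = 32.695.
Then μ = -54 − (-1.282)·32.695 = -12.100.

μ = -12.100, σ = 32.695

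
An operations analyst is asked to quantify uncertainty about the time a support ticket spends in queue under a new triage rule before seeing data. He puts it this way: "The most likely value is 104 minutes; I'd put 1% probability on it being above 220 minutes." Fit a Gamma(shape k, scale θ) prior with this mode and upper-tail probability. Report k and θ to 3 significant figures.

Gamma(k,θ) with k>1 has mode (k−1)θ, so θ = 104/(k−1).
Need P(X < 220) = 0.99 with θ tied to k this way. Start at k = 2, θ = 104: P(X<220) ≈ 0.624.
Too low — raise k to concentrate. Iterating converges to k ≈ 9.66.
Then θ = 104/(9.66−1) ≈ 12.

k ≈ 9.66, θ ≈ 12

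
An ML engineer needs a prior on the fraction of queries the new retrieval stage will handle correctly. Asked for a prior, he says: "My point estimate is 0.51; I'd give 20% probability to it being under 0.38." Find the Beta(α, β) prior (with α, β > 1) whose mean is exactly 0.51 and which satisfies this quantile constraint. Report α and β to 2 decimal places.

With mean 0.51 fixed, write α = 0.51s, β = 0.49s where s = α+β.
Need P(θ < 0.38) = 0.2 under Beta(0.51s, 0.49s). Normal approximation: (q−m)/√(m(1−m)/s) ≈ z_{0.2} = -0.842, so s ≈ 0.51·0.49·(-0.842)²/(0.38−0.51)² = 10.5.
At s = 10.5: P(θ<0.38) ≈ 0.201. Adjusting to match 0.2 gives s ≈ 10.57.
So α = 0.51·10.57 ≈ 5.39, β = 0.49·10.57 ≈ 5.18.

α ≈ 5.39, β ≈ 5.18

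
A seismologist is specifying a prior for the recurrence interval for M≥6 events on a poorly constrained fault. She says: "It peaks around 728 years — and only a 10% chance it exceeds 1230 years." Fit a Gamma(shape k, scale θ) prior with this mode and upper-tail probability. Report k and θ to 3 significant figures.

k ≈ 7.88, θ ≈ 106

Gamma(k,θ) with k>1 has mode (k−1)θ, so θ = 728/(k−1).
Need P(X < 1230) = 0.9 with θ tied to k this way. Start at k = 2, θ = 728: P(X<1230) ≈ 0.504.
Too low — raise k to concentrate. Iterating converges to k ≈ 7.88.
Then θ = 728/(7.88−1) ≈ 106.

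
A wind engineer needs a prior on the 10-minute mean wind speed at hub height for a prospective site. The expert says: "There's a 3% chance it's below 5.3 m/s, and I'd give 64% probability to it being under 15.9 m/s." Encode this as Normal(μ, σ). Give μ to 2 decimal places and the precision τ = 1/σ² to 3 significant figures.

μ = 14.20, τ = 0.0446

For Normal(μ,σ), the p-quantile is μ + z_p·σ. Here z_{0.03} = -1.881, z_{0.64} = 0.3585.
So 5.3 = μ − 1.881σ and 15.9 = μ + 0.3585σ.
Subtracting: σ = (15.9 − 5.3)/(0.3585 − (-1.881)) = 4.73.
Then μ = 5.3 − (-1.881)·4.73 = 14.20.
Precision τ = 1/σ² = 1/4.734² = 0.0446.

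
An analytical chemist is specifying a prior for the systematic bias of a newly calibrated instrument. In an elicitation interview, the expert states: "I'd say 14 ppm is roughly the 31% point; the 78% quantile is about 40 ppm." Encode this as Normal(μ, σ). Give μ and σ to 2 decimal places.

For Normal(μ,σ), the p-quantile is μ + z_p·σ. Here z_{0.31} = -0.4959, z_{0.78} = 0.7722.
So 14 = μ − 0.4959σ and 40 = μ + 0.7722σ.
Subtracting: σ = (40 − 14)/(0.7722 − (-0.4959)) = 20.50.
Then μ = 14 − (-0.4959)·20.50 = 24.17.

μ = 24.17, σ = 20.50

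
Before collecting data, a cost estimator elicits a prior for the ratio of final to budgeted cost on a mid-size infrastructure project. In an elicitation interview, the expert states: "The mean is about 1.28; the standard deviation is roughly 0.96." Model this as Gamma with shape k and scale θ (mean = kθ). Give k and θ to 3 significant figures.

k ≈ 1.78, θ ≈ 0.72

For Gamma(k, scale θ): mean = kθ, variance = kθ², so CV = 1/√k.
CV = SD/mean = 0.96/1.28 = 0.75, hence k = 1/CV² = 1.78.
Then θ = mean/k = 1.28/1.78 = 0.72.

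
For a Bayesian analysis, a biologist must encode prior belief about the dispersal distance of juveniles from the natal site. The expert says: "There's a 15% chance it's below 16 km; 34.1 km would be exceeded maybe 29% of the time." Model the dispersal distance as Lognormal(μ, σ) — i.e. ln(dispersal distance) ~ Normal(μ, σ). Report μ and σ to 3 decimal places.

μ ≈ 3.266, σ ≈ 0.476

If T ~ Lognormal(μ,σ) then ln T ~ Normal(μ,σ), so the p-quantile of ln T is μ + z_p·σ.
ln(16) = 2.773 and ln(34.1) = 3.529; z_{0.15} = -1.036, z_{0.71} = 0.5534.
σ = (3.529 − 2.773)/(0.5534 − (-1.036)) = 0.476.
μ = 2.773 − (-1.036)·0.476 = 3.266.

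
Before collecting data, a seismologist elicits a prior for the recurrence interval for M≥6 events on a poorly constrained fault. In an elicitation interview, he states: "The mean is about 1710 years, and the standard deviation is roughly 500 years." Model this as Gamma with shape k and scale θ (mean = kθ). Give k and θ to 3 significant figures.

For Gamma(k, scale θ): mean = kθ, variance = kθ², so CV = 1/√k.
CV = SD/mean = 500/1710 = 0.2924, hence k = 1/CV² = 11.7.
Then θ = mean/k = 1710/11.7 = 146.

k ≈ 11.7, θ ≈ 146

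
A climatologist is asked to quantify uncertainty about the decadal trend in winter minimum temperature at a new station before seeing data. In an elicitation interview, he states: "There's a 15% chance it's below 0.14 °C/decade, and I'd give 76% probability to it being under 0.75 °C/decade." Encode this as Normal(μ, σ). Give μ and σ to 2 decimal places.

μ = 0.50, σ = 0.35

The p-quantile of Normal(μ,σ) is μ + z_p·σ, with z_{0.15} = -1.036 and z_{0.76} = 0.7063.
Eliminate σ: μ = (z₂·x₁ − z₁·x₂)/(z₂ − z₁) = (0.7063·0.14 − (-1.036)·0.75)/1.743 = 0.50.
Then σ = (x₂ − x₁)/(z₂ − z₁) = (0.75 − 0.14)/1.743 = 0.35.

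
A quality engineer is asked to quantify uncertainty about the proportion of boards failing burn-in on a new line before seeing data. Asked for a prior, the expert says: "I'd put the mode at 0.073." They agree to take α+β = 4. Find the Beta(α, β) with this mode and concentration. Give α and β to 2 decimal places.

For α,β > 1 the Beta mode is (α−1)/(α+β−2). With α+β = 4, the mode is (α−1)/2.
Set (α−1)/2 = 0.073 → α = 1 + 0.073·2 = 1.15.
β = 4 − α = 2.85.

α = 1.15, β = 2.85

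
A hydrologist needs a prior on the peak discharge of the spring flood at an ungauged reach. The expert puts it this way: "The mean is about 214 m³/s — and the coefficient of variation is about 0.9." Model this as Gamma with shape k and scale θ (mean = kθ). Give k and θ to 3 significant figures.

For Gamma(k, scale θ): mean = kθ, variance = kθ², so CV = 1/√k.
CV = 0.9, hence k = 1/CV² = 1.23.
Then θ = mean/k = 214/1.23 = 173.

k ≈ 1.23, θ ≈ 173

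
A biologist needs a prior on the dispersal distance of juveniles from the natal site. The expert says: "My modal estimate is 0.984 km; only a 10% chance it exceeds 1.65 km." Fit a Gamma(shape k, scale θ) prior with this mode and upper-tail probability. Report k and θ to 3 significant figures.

k ≈ 8.07, θ ≈ 0.139

Gamma(k,θ) with k>1 has mode (k−1)θ, so θ = 0.984/(k−1).
Need P(X < 1.65) = 0.9 with θ tied to k this way. Start at k = 2, θ = 0.984: P(X<1.65) ≈ 0.500.
Too low — raise k to concentrate. Iterating converges to k ≈ 8.07.
Then θ = 0.984/(8.07−1) ≈ 0.139.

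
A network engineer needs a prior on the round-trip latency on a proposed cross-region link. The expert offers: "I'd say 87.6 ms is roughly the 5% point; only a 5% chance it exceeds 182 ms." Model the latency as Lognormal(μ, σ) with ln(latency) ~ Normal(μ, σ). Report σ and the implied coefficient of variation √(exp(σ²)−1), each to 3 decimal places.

If T ~ Lognormal(μ,σ) then ln T ~ Normal(μ,σ), so the p-quantile of ln T is μ + z_p·σ.
ln(87.6) = 4.473 and ln(182) = 5.204; z_{0.05} = -1.645, z_{0.95} = 1.645.
σ = (5.204 − 4.473)/(1.645 − (-1.645)) = 0.222.
μ = 4.473 − (-1.645)·0.222 = 4.838.
CV = √(exp(σ²)−1) = √(exp(0.0494)−1) = 0.225.

σ ≈ 0.222, CV ≈ 0.225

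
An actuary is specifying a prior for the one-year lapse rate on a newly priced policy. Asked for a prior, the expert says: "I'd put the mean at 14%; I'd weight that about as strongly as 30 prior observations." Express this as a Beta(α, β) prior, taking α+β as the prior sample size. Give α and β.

Under the effective-sample-size interpretation, Beta(α, β) has prior mean α/(α+β) and prior sample size α+β.
So α+β = 30 and α/(α+β) = 0.14, giving α = 0.14·30 = 4.2 and β = 30 − 4.2 = 25.8.

α = 4.2, β = 25.8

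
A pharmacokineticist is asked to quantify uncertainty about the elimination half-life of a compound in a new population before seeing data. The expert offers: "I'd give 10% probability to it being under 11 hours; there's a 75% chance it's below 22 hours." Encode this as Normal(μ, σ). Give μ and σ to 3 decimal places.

The p-quantile of Normal(μ,σ) is μ + z_p·σ, with z_{0.1} = -1.282 and z_{0.75} = 0.6745.
Eliminate σ: μ = (z₂·x₁ − z₁·x₂)/(z₂ − z₁) = (0.6745·11 − (-1.282)·22)/1.956 = 18.207.
Then σ = (x₂ − x₁)/(z₂ − z₁) = (22 − 11)/1.956 = 5.624.

μ = 18.207, σ = 5.624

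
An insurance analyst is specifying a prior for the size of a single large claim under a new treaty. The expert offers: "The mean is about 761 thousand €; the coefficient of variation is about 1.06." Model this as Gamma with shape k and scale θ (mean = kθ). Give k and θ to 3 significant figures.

For Gamma(k, scale θ): mean = kθ, variance = kθ², so CV = 1/√k.
CV = 1.06, hence k = 1/CV² = 0.89.
Then θ = mean/k = 761/0.89 = 855.

k ≈ 0.89, θ ≈ 855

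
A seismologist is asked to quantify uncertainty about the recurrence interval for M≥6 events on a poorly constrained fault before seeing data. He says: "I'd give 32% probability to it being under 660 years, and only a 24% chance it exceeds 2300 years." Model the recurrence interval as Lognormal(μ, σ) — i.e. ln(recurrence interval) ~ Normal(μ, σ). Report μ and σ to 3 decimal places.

μ ≈ 6.990, σ ≈ 1.063

If T ~ Lognormal(μ,σ) then ln T ~ Normal(μ,σ), so the p-quantile of ln T is μ + z_p·σ.
ln(660) = 6.492 and ln(2300) = 7.741; z_{0.32} = -0.4677, z_{0.76} = 0.7063.
σ = (7.741 − 6.492)/(0.7063 − (-0.4677)) = 1.063.
μ = 6.492 − (-0.4677)·1.063 = 6.990.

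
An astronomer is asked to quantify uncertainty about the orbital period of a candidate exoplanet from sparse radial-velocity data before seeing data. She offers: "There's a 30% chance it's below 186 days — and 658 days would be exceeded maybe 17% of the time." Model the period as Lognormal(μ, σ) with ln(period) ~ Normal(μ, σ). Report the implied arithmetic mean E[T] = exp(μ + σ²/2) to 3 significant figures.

E[T] ≈ 419 days

If T ~ Lognormal(μ,σ) then ln T ~ Normal(μ,σ), so the p-quantile of ln T is μ + z_p·σ.
ln(186) = 5.226 and ln(658) = 6.489; z_{0.3} = -0.5244, z_{0.83} = 0.9542.
σ = (6.489 − 5.226)/(0.9542 − (-0.5244)) = 0.855.
μ = 5.226 − (-0.5244)·0.855 = 5.674.
E[T] = exp(μ + σ²/2) = exp(5.674 + 0.3651) = 419 days.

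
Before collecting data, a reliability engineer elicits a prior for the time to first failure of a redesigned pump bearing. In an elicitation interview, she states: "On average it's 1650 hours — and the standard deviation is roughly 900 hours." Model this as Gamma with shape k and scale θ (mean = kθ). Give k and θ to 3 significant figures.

k ≈ 3.36, θ ≈ 491

For Gamma(k, scale θ): mean = kθ, variance = kθ², so CV = 1/√k.
CV = SD/mean = 900/1650 = 0.5455, hence k = 1/CV² = 3.36.
Then θ = mean/k = 1650/3.36 = 491.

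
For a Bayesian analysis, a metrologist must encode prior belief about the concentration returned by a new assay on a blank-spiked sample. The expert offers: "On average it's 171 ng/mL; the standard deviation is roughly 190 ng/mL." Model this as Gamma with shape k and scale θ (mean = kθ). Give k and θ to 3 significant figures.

k ≈ 0.81, θ ≈ 211

For Gamma(k, scale θ): mean = kθ, variance = kθ², so CV = 1/√k.
CV = SD/mean = 190/171 = 1.111, hence k = 1/CV² = 0.81.
Then θ = mean/k = 171/0.81 = 211.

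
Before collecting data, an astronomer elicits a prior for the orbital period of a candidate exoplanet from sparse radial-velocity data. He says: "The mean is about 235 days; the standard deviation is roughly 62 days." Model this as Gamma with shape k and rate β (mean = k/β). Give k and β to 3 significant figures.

k ≈ 14.4, β ≈ 0.0611

For Gamma(k, rate β): mean = k/β, variance = k/β², so CV = 1/√k.
CV = SD/mean = 62/235 = 0.2638, hence k = 1/CV² = 14.4.
Then β = k/mean = 14.4/235 = 0.0611.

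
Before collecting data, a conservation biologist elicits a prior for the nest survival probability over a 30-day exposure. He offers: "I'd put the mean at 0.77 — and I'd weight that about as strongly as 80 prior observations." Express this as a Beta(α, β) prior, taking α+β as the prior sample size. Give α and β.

Under the effective-sample-size interpretation, Beta(α, β) has prior mean α/(α+β) and prior sample size α+β.
So α+β = 80 and α/(α+β) = 0.77, giving α = 0.77·80 = 61.6 and β = 80 − 61.6 = 18.4.

α = 61.6, β = 18.4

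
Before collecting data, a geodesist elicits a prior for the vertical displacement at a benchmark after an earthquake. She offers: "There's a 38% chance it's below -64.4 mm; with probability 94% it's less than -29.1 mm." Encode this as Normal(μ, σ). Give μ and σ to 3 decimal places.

μ = -58.603, σ = 18.976

For Normal(μ,σ), the p-quantile is μ + z_p·σ. Here z_{0.38} = -0.3055, z_{0.94} = 1.555.
So -64.4 = μ − 0.3055σ and -29.1 = μ + 1.555σ.
Subtracting: σ = (-29.1 − -64.4)/(1.555 − (-0.3055)) = 18.976.
Then μ = -64.4 − (-0.3055)·18.976 = -58.603.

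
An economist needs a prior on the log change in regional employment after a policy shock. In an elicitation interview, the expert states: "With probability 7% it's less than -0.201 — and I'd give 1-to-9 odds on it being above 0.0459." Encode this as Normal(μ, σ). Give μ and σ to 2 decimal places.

μ = -0.07, σ = 0.09

For Normal(μ,σ), the p-quantile is μ + z_p·σ. Here z_{0.07} = -1.476, z_{0.9} = 1.282.
So -0.201 = μ − 1.476σ and 0.0459 = μ + 1.282σ.
Subtracting: σ = (0.0459 − -0.201)/(1.282 − (-1.476)) = 0.09.
Then μ = -0.201 − (-1.476)·0.09 = -0.07.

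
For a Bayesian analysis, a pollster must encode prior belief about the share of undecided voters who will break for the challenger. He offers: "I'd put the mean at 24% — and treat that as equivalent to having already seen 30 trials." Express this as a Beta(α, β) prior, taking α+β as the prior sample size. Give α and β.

Under the effective-sample-size interpretation, Beta(α, β) has prior mean α/(α+β) and prior sample size α+β.
So α+β = 30 and α/(α+β) = 0.24, giving α = 0.24·30 = 7.2 and β = 30 − 7.2 = 22.8.

α = 7.2, β = 22.8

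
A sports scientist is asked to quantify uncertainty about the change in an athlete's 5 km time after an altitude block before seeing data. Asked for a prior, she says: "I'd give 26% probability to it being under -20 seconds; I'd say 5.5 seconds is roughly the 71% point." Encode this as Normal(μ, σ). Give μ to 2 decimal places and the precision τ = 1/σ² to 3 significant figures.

The p-quantile of Normal(μ,σ) is μ + z_p·σ, with z_{0.26} = -0.6433 and z_{0.71} = 0.5534.
Eliminate σ: μ = (z₂·x₁ − z₁·x₂)/(z₂ − z₁) = (0.5534·-20 − (-0.6433)·5.5)/1.197 = -6.29.
Then σ = (x₂ − x₁)/(z₂ − z₁) = (5.5 − -20)/1.197 = 21.31.
Precision τ = 1/σ² = 1/21.31² = 0.0022.

μ = -6.29, τ = 0.0022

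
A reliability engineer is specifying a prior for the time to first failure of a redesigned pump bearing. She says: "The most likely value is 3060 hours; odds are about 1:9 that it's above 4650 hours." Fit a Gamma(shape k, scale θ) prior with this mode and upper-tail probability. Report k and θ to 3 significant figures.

Gamma(k,θ) with k>1 has mode (k−1)θ, so θ = 3060/(k−1).
Need P(X < 4650) = 0.9 with θ tied to k this way. Start at k = 2, θ = 3060: P(X<4650) ≈ 0.449.
Too low — raise k to concentrate. Iterating converges to k ≈ 11.6.
Then θ = 3060/(11.6−1) ≈ 287.

k ≈ 11.6, θ ≈ 287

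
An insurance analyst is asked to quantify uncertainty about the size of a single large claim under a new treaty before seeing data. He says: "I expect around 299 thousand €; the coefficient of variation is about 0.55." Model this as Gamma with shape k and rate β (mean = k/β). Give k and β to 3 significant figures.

k ≈ 3.31, β ≈ 0.0111

For Gamma(k, rate β): mean = k/β, variance = k/β², so CV = 1/√k.
CV = 0.55, hence k = 1/CV² = 3.31.
Then β = k/mean = 3.31/299 = 0.0111.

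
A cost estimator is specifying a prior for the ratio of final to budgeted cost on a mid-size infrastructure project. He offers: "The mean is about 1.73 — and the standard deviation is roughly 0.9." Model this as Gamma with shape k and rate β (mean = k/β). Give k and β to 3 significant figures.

For Gamma(k, rate β): mean = k/β, variance = k/β², so CV = 1/√k.
CV = SD/mean = 0.9/1.73 = 0.5202, hence k = 1/CV² = 3.69.
Then β = k/mean = 3.69/1.73 = 2.14.

k ≈ 3.69, β ≈ 2.14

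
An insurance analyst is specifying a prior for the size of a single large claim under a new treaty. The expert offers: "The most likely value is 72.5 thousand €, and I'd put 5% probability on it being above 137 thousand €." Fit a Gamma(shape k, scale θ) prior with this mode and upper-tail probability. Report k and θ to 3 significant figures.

Gamma(k,θ) with k>1 has mode (k−1)θ, so θ = 72.5/(k−1).
Need P(X < 137) = 0.95 with θ tied to k this way. Start at k = 2, θ = 72.5: P(X<137) ≈ 0.563.
Too low — raise k to concentrate. Iterating converges to k ≈ 7.87.
Then θ = 72.5/(7.87−1) ≈ 10.6.

k ≈ 7.87, θ ≈ 10.6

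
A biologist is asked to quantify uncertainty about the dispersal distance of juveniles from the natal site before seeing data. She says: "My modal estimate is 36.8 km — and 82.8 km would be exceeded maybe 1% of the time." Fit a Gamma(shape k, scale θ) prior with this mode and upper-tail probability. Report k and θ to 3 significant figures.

Gamma(k,θ) with k>1 has mode (k−1)θ, so θ = 36.8/(k−1).
Need P(X < 82.8) = 0.99 with θ tied to k this way. Start at k = 2, θ = 36.8: P(X<82.8) ≈ 0.657.
Too low — raise k to concentrate. Iterating converges to k ≈ 8.3.
Then θ = 36.8/(8.3−1) ≈ 5.04.

k ≈ 8.3, θ ≈ 5.04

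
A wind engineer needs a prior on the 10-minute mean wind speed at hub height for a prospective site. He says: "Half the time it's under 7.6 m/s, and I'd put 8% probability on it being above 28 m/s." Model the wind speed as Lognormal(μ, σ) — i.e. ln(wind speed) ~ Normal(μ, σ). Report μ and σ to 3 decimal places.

μ ≈ 2.028, σ ≈ 0.928

If T ~ Lognormal(μ,σ) then ln T ~ Normal(μ,σ), so the p-quantile of ln T is μ + z_p·σ.
ln(7.6) = 2.028 and ln(28) = 3.332; z_{0.5} = 0, z_{0.92} = 1.405.
σ = (3.332 − 2.028)/(1.405 − (0)) = 0.928.
μ = 2.028 − (0)·0.928 = 2.028.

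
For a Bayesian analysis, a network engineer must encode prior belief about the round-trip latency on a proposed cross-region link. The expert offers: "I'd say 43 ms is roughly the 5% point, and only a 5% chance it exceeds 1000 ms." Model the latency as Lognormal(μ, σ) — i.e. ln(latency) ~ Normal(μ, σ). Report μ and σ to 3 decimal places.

If T ~ Lognormal(μ,σ) then ln T ~ Normal(μ,σ), so the p-quantile of ln T is μ + z_p·σ.
ln(43) = 3.761 and ln(1000) = 6.908; z_{0.05} = -1.645, z_{0.95} = 1.645.
σ = (6.908 − 3.761)/(1.645 − (-1.645)) = 0.956.
μ = 3.761 − (-1.645)·0.956 = 5.334.

μ ≈ 5.334, σ ≈ 0.956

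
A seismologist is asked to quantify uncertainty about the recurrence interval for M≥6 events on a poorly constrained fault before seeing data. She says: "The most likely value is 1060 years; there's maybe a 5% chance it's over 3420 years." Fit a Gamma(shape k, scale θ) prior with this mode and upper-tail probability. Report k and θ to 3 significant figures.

k ≈ 2.91, θ ≈ 555

Gamma(k,θ) with k>1 has mode (k−1)θ, so θ = 1060/(k−1).
Need P(X < 3420) = 0.95 with θ tied to k this way. Start at k = 2, θ = 1060: P(X<3420) ≈ 0.832.
Too low — raise k to concentrate. Iterating converges to k ≈ 2.91.
Then θ = 1060/(2.91−1) ≈ 555.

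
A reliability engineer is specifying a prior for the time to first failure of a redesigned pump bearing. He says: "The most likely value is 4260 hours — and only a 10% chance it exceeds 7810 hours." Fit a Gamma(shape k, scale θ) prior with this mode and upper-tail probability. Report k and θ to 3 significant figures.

Gamma(k,θ) with k>1 has mode (k−1)θ, so θ = 4260/(k−1).
Need P(X < 7810) = 0.9 with θ tied to k this way. Start at k = 2, θ = 4260: P(X<7810) ≈ 0.547.
Too low — raise k to concentrate. Iterating converges to k ≈ 6.19.
Then θ = 4260/(6.19−1) ≈ 821.

k ≈ 6.19, θ ≈ 821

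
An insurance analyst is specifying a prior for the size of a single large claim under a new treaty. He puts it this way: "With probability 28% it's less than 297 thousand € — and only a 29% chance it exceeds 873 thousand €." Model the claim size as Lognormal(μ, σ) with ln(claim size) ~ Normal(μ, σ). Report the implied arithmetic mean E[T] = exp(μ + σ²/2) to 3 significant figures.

E[T] ≈ 810 thousand €

If T ~ Lognormal(μ,σ) then ln T ~ Normal(μ,σ), so the p-quantile of ln T is μ + z_p·σ.
ln(297) = 5.694 and ln(873) = 6.772; z_{0.28} = -0.5828, z_{0.71} = 0.5534.
σ = (6.772 − 5.694)/(0.5534 − (-0.5828)) = 0.949.
μ = 5.694 − (-0.5828)·0.949 = 6.247.
E[T] = exp(μ + σ²/2) = exp(6.247 + 0.4502) = 810 thousand €.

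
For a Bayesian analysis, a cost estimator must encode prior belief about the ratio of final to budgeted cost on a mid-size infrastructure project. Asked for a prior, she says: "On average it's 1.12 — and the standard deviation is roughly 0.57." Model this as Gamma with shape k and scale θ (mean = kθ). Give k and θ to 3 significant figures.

For Gamma(k, scale θ): mean = kθ, variance = kθ², so CV = 1/√k.
CV = SD/mean = 0.57/1.12 = 0.5089, hence k = 1/CV² = 3.86.
Then θ = mean/k = 1.12/3.86 = 0.29.

k ≈ 3.86, θ ≈ 0.29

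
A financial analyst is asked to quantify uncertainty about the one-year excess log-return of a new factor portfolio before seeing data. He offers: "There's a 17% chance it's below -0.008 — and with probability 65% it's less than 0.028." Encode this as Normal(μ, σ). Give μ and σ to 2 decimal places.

For Normal(μ,σ), the p-quantile is μ + z_p·σ. Here z_{0.17} = -0.9542, z_{0.65} = 0.3853.
So -0.008 = μ − 0.9542σ and 0.028 = μ + 0.3853σ.
Subtracting: σ = (0.028 − -0.008)/(0.3853 − (-0.9542)) = 0.03.
Then μ = -0.008 − (-0.9542)·0.03 = 0.02.

μ = 0.02, σ = 0.03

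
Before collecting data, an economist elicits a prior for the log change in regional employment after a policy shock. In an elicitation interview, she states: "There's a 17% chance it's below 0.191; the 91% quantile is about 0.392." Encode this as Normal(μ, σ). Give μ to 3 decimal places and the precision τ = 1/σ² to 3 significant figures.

μ = 0.275, τ = 130

For Normal(μ,σ), the p-quantile is μ + z_p·σ. Here z_{0.17} = -0.9542, z_{0.91} = 1.341.
So 0.191 = μ − 0.9542σ and 0.392 = μ + 1.341σ.
Subtracting: σ = (0.392 − 0.191)/(1.341 − (-0.9542)) = 0.088.
Then μ = 0.191 − (-0.9542)·0.088 = 0.275.
Precision τ = 1/σ² = 1/0.08758² = 130.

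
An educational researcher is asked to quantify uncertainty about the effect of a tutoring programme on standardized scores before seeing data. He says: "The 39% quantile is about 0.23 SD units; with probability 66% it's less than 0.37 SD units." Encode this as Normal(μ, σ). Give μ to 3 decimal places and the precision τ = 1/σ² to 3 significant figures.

μ = 0.287, τ = 24.4

The p-quantile of Normal(μ,σ) is μ + z_p·σ, with z_{0.39} = -0.2793 and z_{0.66} = 0.4125.
Eliminate σ: μ = (z₂·x₁ − z₁·x₂)/(z₂ − z₁) = (0.4125·0.23 − (-0.2793)·0.37)/0.6918 = 0.287.
Then σ = (x₂ − x₁)/(z₂ − z₁) = (0.37 − 0.23)/0.6918 = 0.202.
Precision τ = 1/σ² = 1/0.2024² = 24.4.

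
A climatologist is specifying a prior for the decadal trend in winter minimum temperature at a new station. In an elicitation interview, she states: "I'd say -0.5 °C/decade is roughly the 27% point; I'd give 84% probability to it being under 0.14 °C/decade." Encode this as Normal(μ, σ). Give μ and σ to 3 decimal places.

μ = -0.256, σ = 0.398

The p-quantile of Normal(μ,σ) is μ + z_p·σ, with z_{0.27} = -0.6128 and z_{0.84} = 0.9945.
Eliminate σ: μ = (z₂·x₁ − z₁·x₂)/(z₂ − z₁) = (0.9945·-0.5 − (-0.6128)·0.14)/1.607 = -0.256.
Then σ = (x₂ − x₁)/(z₂ − z₁) = (0.14 − -0.5)/1.607 = 0.398.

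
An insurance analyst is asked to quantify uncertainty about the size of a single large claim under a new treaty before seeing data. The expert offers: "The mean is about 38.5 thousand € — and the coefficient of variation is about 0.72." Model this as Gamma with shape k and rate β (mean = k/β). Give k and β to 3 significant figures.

For Gamma(k, rate β): mean = k/β, variance = k/β², so CV = 1/√k.
CV = 0.72, hence k = 1/CV² = 1.93.
Then β = k/mean = 1.93/38.5 = 0.0501.

k ≈ 1.93, β ≈ 0.0501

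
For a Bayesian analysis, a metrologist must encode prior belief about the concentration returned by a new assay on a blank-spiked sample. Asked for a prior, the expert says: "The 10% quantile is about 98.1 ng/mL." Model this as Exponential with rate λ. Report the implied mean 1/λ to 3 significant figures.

P(T < 98.1) = 1 − e^(−λ·98.1) = 0.1, so λ = −ln(1−0.1)/98.1 = −ln(0.9)/98.1 = 0.00107.
Mean = 1/λ = 931 ng/mL.

mean ≈ 931 ng/mL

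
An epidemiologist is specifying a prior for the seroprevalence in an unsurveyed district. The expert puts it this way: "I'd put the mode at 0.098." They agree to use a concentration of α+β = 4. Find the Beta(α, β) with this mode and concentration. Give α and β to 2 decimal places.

α = 1.20, β = 2.80

For α,β > 1 the Beta mode is (α−1)/(α+β−2). With α+β = 4, the mode is (α−1)/2.
Set (α−1)/2 = 0.098 → α = 1 + 0.098·2 = 1.20.
β = 4 − α = 2.80.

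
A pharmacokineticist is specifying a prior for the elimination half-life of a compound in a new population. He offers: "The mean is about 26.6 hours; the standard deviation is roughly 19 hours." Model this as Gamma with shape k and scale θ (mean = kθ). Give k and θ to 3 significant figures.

For Gamma(k, scale θ): mean = kθ, variance = kθ², so CV = 1/√k.
CV = SD/mean = 19/26.6 = 0.7143, hence k = 1/CV² = 1.96.
Then θ = mean/k = 26.6/1.96 = 13.6.

k ≈ 1.96, θ ≈ 13.6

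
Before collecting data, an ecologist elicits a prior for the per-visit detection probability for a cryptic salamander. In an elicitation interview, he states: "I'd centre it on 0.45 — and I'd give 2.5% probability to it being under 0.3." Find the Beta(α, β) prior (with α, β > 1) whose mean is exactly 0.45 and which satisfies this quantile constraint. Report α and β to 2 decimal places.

α ≈ 17.76, β ≈ 21.71

With mean 0.45 fixed, write α = 0.45s, β = 0.55s where s = α+β.
Need P(θ < 0.3) = 0.025 under Beta(0.45s, 0.55s). Normal approximation: (q−m)/√(m(1−m)/s) ≈ z_{0.025} = -1.96, so s ≈ 0.45·0.55·(-1.96)²/(0.3−0.45)² = 42.3.
At s = 42.3: P(θ<0.3) ≈ 0.021. Adjusting to match 0.025 gives s ≈ 39.47.
So α = 0.45·39.47 ≈ 17.76, β = 0.55·39.47 ≈ 21.71.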